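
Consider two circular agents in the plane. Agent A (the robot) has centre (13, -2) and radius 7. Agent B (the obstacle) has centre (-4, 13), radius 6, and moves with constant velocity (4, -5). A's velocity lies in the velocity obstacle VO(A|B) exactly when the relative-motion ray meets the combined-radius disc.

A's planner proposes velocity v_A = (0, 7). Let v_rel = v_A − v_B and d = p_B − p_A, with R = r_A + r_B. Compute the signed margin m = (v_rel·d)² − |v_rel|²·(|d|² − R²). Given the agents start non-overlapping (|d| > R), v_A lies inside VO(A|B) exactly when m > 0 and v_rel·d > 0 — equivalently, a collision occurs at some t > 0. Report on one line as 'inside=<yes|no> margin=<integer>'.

d = (-17, 15),  |d|² = 514;  R = 7+6 = 13,  c = 514−13² = 345
v_rel = (-4, 12),  |v_rel|² = 160;  v_rel·d = (-4)·(-17) + (12)·(15) = 248
160·t² − 496·t + 345 = 0  ⇒  m = 248² − 160·345 = 6304
m = 6304 > 0,  v_rel·d = 248 > 0  ⇒  inside

inside=yes margin=6304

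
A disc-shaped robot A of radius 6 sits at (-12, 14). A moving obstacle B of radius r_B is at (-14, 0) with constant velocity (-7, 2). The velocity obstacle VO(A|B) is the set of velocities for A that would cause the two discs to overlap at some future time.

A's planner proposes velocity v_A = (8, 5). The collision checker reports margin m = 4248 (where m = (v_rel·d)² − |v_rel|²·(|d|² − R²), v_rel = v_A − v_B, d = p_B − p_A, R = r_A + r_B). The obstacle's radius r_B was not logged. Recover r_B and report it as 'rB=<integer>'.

m = 4248
d = (-2, -14);  v_rel = (15, 3),  |v_rel|² = 234
v_rel×d = (15)·(-14) − (3)·(-2) = -204
since m = R²·234 − (-204)²:  R² = (41616 + 4248) / 234 = 196
R = √196 = 14  ⇒  r_B = 14 − 6 = 8

rB=8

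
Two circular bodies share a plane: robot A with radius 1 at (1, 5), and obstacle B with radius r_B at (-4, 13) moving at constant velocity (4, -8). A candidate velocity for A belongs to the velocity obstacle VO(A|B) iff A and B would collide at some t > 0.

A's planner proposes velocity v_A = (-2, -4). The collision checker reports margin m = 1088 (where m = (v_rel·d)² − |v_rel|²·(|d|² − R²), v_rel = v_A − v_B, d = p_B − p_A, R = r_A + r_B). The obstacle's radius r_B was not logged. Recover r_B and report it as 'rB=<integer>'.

m = 1088
d = (-5, 8);  v_rel = (-6, 4),  |v_rel|² = 52
v_rel×d = (-6)·(8) − (4)·(-5) = -28
since m = R²·52 − (-28)²:  R² = (784 + 1088) / 52 = 36
R = √36 = 6  ⇒  r_B = 6 − 1 = 5

rB=5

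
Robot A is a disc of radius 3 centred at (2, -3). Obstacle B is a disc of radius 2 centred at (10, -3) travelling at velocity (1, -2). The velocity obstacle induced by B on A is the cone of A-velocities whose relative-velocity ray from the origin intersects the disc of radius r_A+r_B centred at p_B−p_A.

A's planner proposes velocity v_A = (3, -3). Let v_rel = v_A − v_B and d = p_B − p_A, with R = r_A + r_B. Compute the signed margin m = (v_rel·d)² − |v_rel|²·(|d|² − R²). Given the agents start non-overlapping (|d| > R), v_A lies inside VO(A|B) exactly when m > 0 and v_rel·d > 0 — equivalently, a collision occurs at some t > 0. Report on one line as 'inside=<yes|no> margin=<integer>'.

d = (8, 0),  |d|² = 64;  R = 3+2 = 5,  c = 64−5² = 39
v_rel = (2, -1),  |v_rel|² = 5;  v_rel·d = (2)·(8) + (-1)·(0) = 16
5·t² − 32·t + 39 = 0  ⇒  m = 16² − 5·39 = 61
m = 61 > 0,  v_rel·d = 16 > 0  ⇒  inside

inside=yes margin=61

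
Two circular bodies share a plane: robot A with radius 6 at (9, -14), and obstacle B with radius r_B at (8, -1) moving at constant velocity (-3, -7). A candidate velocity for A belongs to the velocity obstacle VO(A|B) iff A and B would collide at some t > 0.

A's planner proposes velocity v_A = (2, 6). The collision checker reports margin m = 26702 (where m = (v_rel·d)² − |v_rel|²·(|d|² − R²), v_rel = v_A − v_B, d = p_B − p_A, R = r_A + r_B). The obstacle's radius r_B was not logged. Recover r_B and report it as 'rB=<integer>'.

m = 26702
d = (-1, 13);  v_rel = (5, 13),  |v_rel|² = 194
v_rel×d = (5)·(13) − (13)·(-1) = 78
since m = R²·194 − 78²:  R² = (6084 + 26702) / 194 = 169
R = √169 = 13  ⇒  r_B = 13 − 6 = 7

rB=7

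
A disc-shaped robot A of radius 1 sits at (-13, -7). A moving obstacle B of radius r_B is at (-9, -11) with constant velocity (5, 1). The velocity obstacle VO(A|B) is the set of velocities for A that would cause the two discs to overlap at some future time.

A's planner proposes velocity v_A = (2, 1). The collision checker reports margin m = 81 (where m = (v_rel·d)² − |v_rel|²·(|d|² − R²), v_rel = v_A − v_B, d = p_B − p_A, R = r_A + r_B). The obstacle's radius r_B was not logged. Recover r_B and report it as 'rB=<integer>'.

m = 81
d = (4, -4);  v_rel = (-3, 0),  |v_rel|² = 9
v_rel×d = (-3)·(-4) − (0)·(4) = 12
since m = R²·9 − 12²:  R² = (144 + 81) / 9 = 25
R = √25 = 5  ⇒  r_B = 5 − 1 = 4

rB=4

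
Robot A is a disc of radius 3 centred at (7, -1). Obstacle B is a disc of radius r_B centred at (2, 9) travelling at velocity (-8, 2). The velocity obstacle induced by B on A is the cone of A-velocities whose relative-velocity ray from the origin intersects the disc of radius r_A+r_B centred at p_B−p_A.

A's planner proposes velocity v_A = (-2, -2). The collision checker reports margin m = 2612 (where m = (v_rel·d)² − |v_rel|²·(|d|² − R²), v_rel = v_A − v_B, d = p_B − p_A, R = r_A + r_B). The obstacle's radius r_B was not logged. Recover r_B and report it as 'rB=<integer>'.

m = 2612
d = (-5, 10);  v_rel = (6, -4),  |v_rel|² = 52
v_rel×d = (6)·(10) − (-4)·(-5) = 40
since m = R²·52 − 40²:  R² = (1600 + 2612) / 52 = 81
R = √81 = 9  ⇒  r_B = 9 − 3 = 6

rB=6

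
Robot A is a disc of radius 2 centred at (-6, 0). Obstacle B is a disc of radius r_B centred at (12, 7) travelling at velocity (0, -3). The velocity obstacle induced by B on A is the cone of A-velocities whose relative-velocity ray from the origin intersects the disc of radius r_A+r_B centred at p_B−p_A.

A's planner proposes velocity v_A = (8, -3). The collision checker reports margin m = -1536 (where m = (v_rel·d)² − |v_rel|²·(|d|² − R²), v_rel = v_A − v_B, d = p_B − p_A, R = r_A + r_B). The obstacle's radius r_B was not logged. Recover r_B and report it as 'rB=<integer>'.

m = -1536
d = (18, 7);  v_rel = (8, 0),  |v_rel|² = 64
v_rel×d = (8)·(7) − (0)·(18) = 56
since m = R²·64 − 56²:  R² = (3136 + -1536) / 64 = 25
R = √25 = 5  ⇒  r_B = 5 − 2 = 3

rB=3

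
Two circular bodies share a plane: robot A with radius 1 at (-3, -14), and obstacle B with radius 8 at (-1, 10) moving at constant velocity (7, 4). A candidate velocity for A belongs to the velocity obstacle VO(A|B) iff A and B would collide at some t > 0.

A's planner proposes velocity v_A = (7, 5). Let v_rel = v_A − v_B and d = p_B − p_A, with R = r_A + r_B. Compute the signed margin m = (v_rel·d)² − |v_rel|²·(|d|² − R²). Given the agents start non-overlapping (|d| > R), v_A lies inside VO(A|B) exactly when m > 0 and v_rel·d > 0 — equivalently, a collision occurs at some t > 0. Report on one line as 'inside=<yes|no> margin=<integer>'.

d = (2, 24),  |d|² = 580;  R = 1+8 = 9,  c = 580−9² = 499
v_rel = (0, 1),  |v_rel|² = 1;  v_rel·d = (0)·(2) + (1)·(24) = 24
1·t² − 48·t + 499 = 0  ⇒  m = 24² − 1·499 = 77
m = 77 > 0,  v_rel·d = 24 > 0  ⇒  inside

inside=yes margin=77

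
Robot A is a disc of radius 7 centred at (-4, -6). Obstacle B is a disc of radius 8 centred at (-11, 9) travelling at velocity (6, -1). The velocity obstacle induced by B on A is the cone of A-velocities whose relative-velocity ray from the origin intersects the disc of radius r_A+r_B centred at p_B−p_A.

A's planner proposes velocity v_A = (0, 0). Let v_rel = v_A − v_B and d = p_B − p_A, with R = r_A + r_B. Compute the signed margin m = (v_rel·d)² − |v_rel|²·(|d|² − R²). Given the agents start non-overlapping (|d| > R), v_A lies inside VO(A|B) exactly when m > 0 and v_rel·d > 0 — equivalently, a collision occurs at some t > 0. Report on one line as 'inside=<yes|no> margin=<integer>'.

d = (-7, 15),  |d|² = 274;  R = 7+8 = 15,  c = 274−15² = 49
v_rel = (-6, 1),  |v_rel|² = 37;  v_rel·d = (-6)·(-7) + (1)·(15) = 57
37·t² − 114·t + 49 = 0  ⇒  m = 57² − 37·49 = 1436
m = 1436 > 0,  v_rel·d = 57 > 0  ⇒  inside

inside=yes margin=1436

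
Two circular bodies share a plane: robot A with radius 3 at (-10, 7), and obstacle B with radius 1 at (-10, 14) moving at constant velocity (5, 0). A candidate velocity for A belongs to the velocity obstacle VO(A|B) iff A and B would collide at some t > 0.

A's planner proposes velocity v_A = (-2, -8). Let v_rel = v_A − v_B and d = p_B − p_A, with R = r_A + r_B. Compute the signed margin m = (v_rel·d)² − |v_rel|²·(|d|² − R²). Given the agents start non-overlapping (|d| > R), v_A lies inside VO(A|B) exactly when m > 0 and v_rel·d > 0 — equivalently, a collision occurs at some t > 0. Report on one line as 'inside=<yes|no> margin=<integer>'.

d = (0, 7),  |d|² = 49;  R = 3+1 = 4,  c = 49−4² = 33
v_rel = (-7, -8),  |v_rel|² = 113;  v_rel·d = (-7)·(0) + (-8)·(7) = -56
113·t² + 112·t + 33 = 0  ⇒  m = (-56)² − 113·33 = -593
m = -593 < 0,  v_rel·d = -56 < 0  ⇒  outside

inside=no margin=-593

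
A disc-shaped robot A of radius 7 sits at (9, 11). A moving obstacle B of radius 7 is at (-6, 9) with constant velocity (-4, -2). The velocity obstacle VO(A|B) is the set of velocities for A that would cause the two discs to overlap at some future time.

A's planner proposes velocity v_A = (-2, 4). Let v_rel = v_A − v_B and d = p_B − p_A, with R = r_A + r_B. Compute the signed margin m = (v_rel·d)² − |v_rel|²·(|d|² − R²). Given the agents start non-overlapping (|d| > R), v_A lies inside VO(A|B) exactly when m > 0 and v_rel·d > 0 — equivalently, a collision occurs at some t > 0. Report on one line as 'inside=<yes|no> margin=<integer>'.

d = (-15, -2),  |d|² = 229;  R = 7+7 = 14,  c = 229−14² = 33
v_rel = (2, 6),  |v_rel|² = 40;  v_rel·d = (2)·(-15) + (6)·(-2) = -42
40·t² + 84·t + 33 = 0  ⇒  m = (-42)² − 40·33 = 444
m = 444 > 0,  v_rel·d = -42 < 0  ⇒  outside

inside=no margin=444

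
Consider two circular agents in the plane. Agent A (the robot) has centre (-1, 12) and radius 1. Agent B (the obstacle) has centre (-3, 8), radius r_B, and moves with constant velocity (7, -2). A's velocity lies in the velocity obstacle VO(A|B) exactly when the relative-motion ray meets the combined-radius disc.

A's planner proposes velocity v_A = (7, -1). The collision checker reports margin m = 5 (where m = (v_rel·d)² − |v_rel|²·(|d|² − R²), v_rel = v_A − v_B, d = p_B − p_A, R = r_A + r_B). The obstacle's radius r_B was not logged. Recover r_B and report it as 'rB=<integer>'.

m = 5
d = (-2, -4);  v_rel = (0, 1),  |v_rel|² = 1
v_rel×d = (0)·(-4) − (1)·(-2) = 2
since m = R²·1 − 2²:  R² = (4 + 5) / 1 = 9
R = √9 = 3  ⇒  r_B = 3 − 1 = 2

rB=2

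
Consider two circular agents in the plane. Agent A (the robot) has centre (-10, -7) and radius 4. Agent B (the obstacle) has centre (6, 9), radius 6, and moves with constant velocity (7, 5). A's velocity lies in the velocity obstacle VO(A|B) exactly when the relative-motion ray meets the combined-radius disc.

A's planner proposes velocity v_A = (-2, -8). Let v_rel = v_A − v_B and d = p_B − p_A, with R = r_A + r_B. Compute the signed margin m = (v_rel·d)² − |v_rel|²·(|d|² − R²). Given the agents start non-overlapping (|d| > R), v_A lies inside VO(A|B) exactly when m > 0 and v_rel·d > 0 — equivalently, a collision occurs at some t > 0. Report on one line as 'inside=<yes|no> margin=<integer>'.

d = (16, 16),  |d|² = 512;  R = 4+6 = 10,  c = 512−10² = 412
v_rel = (-9, -13),  |v_rel|² = 250;  v_rel·d = (-9)·(16) + (-13)·(16) = -352
250·t² + 704·t + 412 = 0  ⇒  m = (-352)² − 250·412 = 20904
m = 20904 > 0,  v_rel·d = -352 < 0  ⇒  outside

inside=no margin=20904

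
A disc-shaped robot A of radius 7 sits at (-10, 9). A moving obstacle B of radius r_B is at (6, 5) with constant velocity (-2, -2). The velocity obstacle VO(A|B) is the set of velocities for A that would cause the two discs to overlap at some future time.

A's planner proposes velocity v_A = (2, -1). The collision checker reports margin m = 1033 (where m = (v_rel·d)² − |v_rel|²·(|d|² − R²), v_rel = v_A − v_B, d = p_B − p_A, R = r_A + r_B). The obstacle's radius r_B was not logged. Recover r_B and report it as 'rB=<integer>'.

m = 1033
d = (16, -4);  v_rel = (4, 1),  |v_rel|² = 17
v_rel×d = (4)·(-4) − (1)·(16) = -32
since m = R²·17 − (-32)²:  R² = (1024 + 1033) / 17 = 121
R = √121 = 11  ⇒  r_B = 11 − 7 = 4

rB=4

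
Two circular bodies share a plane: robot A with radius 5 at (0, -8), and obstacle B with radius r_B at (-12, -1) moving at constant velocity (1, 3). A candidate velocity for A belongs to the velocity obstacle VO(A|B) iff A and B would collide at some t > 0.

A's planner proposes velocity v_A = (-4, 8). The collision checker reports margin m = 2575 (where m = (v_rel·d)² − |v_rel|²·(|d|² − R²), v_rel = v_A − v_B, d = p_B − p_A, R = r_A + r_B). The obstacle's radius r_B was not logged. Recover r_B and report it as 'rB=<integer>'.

m = 2575
d = (-12, 7);  v_rel = (-5, 5),  |v_rel|² = 50
v_rel×d = (-5)·(7) − (5)·(-12) = 25
since m = R²·50 − 25²:  R² = (625 + 2575) / 50 = 64
R = √64 = 8  ⇒  r_B = 8 − 5 = 3

rB=3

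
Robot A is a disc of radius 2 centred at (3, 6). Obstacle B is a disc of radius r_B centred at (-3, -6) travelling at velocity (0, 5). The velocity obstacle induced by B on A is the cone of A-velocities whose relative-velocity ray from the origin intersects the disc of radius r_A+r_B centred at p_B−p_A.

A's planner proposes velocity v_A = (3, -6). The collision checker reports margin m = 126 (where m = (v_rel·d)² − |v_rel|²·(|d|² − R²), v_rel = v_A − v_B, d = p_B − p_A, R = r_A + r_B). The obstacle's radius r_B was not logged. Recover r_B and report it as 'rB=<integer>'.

m = 126
d = (-6, -12);  v_rel = (3, -11),  |v_rel|² = 130
v_rel×d = (3)·(-12) − (-11)·(-6) = -102
since m = R²·130 − (-102)²:  R² = (10404 + 126) / 130 = 81
R = √81 = 9  ⇒  r_B = 9 − 2 = 7

rB=7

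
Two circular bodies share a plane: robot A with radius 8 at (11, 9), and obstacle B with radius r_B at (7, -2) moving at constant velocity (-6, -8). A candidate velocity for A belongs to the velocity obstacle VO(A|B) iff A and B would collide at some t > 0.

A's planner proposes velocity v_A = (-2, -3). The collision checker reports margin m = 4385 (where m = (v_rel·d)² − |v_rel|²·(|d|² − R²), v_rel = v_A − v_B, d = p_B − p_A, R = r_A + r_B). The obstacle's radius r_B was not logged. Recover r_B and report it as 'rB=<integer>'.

m = 4385
d = (-4, -11);  v_rel = (4, 5),  |v_rel|² = 41
v_rel×d = (4)·(-11) − (5)·(-4) = -24
since m = R²·41 − (-24)²:  R² = (576 + 4385) / 41 = 121
R = √121 = 11  ⇒  r_B = 11 − 8 = 3

rB=3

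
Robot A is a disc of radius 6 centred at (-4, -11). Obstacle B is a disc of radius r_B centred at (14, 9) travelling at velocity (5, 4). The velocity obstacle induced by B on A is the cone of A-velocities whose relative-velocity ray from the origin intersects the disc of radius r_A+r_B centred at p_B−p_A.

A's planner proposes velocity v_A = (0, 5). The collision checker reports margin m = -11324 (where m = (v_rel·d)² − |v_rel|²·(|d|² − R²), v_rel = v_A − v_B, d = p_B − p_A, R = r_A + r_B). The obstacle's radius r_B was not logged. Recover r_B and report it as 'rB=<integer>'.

m = -11324
d = (18, 20);  v_rel = (-5, 1),  |v_rel|² = 26
v_rel×d = (-5)·(20) − (1)·(18) = -118
since m = R²·26 − (-118)²:  R² = (13924 + -11324) / 26 = 100
R = √100 = 10  ⇒  r_B = 10 − 6 = 4

rB=4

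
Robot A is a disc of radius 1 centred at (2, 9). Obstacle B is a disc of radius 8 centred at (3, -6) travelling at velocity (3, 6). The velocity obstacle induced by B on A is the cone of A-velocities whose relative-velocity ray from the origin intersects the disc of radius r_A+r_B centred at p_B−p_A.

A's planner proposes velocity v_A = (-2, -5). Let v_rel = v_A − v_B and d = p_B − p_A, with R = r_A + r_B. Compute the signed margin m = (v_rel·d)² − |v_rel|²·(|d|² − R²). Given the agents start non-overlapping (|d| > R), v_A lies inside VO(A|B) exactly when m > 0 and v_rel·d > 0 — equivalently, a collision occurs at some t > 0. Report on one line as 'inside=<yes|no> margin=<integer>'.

d = (1, -15),  |d|² = 226;  R = 1+8 = 9,  c = 226−9² = 145
v_rel = (-5, -11),  |v_rel|² = 146;  v_rel·d = (-5)·(1) + (-11)·(-15) = 160
146·t² − 320·t + 145 = 0  ⇒  m = 160² − 146·145 = 4430
m = 4430 > 0,  v_rel·d = 160 > 0  ⇒  inside

inside=yes margin=4430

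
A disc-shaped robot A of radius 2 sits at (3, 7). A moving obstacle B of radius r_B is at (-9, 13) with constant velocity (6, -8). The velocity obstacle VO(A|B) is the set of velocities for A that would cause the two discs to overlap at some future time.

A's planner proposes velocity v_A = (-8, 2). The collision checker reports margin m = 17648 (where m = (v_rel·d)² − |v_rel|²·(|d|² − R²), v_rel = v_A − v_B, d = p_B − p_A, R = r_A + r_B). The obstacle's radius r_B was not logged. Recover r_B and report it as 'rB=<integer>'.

m = 17648
d = (-12, 6);  v_rel = (-14, 10),  |v_rel|² = 296
v_rel×d = (-14)·(6) − (10)·(-12) = 36
since m = R²·296 − 36²:  R² = (1296 + 17648) / 296 = 64
R = √64 = 8  ⇒  r_B = 8 − 2 = 6

rB=6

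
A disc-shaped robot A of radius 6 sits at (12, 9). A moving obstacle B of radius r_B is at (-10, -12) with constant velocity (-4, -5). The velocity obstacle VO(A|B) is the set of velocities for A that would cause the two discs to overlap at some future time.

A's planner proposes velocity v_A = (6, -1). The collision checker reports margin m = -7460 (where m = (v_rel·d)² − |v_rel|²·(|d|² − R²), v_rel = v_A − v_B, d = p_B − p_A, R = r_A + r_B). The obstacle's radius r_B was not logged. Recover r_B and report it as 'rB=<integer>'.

m = -7460
d = (-22, -21);  v_rel = (10, 4),  |v_rel|² = 116
v_rel×d = (10)·(-21) − (4)·(-22) = -122
since m = R²·116 − (-122)²:  R² = (14884 + -7460) / 116 = 64
R = √64 = 8  ⇒  r_B = 8 − 6 = 2

rB=2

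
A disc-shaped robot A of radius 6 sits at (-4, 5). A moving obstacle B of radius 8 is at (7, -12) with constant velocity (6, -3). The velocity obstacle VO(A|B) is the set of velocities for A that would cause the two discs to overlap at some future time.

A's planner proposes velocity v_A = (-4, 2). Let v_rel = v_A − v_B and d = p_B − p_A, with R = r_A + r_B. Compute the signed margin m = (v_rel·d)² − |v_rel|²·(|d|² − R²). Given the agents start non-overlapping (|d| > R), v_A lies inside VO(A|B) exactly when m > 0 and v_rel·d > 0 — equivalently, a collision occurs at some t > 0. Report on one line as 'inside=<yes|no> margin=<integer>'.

d = (11, -17),  |d|² = 410;  R = 6+8 = 14,  c = 410−14² = 214
v_rel = (-10, 5),  |v_rel|² = 125;  v_rel·d = (-10)·(11) + (5)·(-17) = -195
125·t² + 390·t + 214 = 0  ⇒  m = (-195)² − 125·214 = 11275
m = 11275 > 0,  v_rel·d = -195 < 0  ⇒  outside

inside=no margin=11275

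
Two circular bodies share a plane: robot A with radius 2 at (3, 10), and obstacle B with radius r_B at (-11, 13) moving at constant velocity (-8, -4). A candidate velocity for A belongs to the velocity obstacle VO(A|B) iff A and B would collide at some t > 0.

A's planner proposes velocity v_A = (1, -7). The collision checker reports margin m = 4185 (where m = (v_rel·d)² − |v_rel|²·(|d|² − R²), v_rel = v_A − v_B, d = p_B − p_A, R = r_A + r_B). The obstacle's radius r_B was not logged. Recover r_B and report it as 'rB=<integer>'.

m = 4185
d = (-14, 3);  v_rel = (9, -3),  |v_rel|² = 90
v_rel×d = (9)·(3) − (-3)·(-14) = -15
since m = R²·90 − (-15)²:  R² = (225 + 4185) / 90 = 49
R = √49 = 7  ⇒  r_B = 7 − 2 = 5

rB=5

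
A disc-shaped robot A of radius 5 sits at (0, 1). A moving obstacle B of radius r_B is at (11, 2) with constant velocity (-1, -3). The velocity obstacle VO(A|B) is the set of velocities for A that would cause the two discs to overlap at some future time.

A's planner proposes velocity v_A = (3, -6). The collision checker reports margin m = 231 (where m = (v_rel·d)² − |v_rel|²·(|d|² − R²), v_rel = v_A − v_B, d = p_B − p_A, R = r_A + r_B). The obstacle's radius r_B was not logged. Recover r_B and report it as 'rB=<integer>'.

m = 231
d = (11, 1);  v_rel = (4, -3),  |v_rel|² = 25
v_rel×d = (4)·(1) − (-3)·(11) = 37
since m = R²·25 − 37²:  R² = (1369 + 231) / 25 = 64
R = √64 = 8  ⇒  r_B = 8 − 5 = 3

rB=3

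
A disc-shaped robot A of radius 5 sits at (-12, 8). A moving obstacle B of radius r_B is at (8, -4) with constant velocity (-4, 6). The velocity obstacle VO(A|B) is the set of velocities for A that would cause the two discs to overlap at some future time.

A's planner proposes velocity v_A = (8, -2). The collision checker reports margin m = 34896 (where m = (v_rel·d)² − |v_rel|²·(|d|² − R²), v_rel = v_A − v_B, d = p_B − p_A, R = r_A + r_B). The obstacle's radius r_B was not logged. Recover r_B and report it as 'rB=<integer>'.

m = 34896
d = (20, -12);  v_rel = (12, -8),  |v_rel|² = 208
v_rel×d = (12)·(-12) − (-8)·(20) = 16
since m = R²·208 − 16²:  R² = (256 + 34896) / 208 = 169
R = √169 = 13  ⇒  r_B = 13 − 5 = 8

rB=8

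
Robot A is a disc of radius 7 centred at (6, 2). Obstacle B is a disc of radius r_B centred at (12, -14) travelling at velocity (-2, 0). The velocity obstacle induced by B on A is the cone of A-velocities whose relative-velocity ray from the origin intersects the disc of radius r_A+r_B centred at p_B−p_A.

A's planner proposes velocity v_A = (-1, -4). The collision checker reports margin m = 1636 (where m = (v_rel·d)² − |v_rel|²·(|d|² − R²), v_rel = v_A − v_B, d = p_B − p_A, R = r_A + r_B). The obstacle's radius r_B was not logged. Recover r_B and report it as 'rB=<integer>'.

m = 1636
d = (6, -16);  v_rel = (1, -4),  |v_rel|² = 17
v_rel×d = (1)·(-16) − (-4)·(6) = 8
since m = R²·17 − 8²:  R² = (64 + 1636) / 17 = 100
R = √100 = 10  ⇒  r_B = 10 − 7 = 3

rB=3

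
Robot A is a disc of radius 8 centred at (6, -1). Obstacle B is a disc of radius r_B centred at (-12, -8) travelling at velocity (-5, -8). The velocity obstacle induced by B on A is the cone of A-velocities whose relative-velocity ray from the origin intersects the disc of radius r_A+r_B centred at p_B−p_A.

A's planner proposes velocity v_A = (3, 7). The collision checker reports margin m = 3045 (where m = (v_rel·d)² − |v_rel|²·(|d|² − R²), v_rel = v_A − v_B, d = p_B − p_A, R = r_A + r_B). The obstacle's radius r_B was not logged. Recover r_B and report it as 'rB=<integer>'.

m = 3045
d = (-18, -7);  v_rel = (8, 15),  |v_rel|² = 289
v_rel×d = (8)·(-7) − (15)·(-18) = 214
since m = R²·289 − 214²:  R² = (45796 + 3045) / 289 = 169
R = √169 = 13  ⇒  r_B = 13 − 8 = 5

rB=5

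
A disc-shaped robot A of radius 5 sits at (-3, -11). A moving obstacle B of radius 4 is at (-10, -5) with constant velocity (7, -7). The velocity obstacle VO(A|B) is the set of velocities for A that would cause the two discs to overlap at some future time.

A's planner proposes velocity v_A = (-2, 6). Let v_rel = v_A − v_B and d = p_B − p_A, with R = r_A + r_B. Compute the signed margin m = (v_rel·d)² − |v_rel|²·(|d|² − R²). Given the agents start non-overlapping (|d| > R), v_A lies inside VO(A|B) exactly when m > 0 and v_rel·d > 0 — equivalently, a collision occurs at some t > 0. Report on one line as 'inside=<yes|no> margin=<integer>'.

d = (-7, 6),  |d|² = 85;  R = 5+4 = 9,  c = 85−9² = 4
v_rel = (-9, 13),  |v_rel|² = 250;  v_rel·d = (-9)·(-7) + (13)·(6) = 141
250·t² − 282·t + 4 = 0  ⇒  m = 141² − 250·4 = 18881
m = 18881 > 0,  v_rel·d = 141 > 0  ⇒  inside

inside=yes margin=18881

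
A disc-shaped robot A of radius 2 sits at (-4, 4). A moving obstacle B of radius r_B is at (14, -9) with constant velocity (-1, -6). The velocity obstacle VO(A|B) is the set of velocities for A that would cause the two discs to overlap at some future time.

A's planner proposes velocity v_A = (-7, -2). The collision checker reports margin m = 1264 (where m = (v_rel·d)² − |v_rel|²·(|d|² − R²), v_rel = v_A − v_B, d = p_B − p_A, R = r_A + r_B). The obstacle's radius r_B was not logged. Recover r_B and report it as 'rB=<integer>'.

m = 1264
d = (18, -13);  v_rel = (-6, 4),  |v_rel|² = 52
v_rel×d = (-6)·(-13) − (4)·(18) = 6
since m = R²·52 − 6²:  R² = (36 + 1264) / 52 = 25
R = √25 = 5  ⇒  r_B = 5 − 2 = 3

rB=3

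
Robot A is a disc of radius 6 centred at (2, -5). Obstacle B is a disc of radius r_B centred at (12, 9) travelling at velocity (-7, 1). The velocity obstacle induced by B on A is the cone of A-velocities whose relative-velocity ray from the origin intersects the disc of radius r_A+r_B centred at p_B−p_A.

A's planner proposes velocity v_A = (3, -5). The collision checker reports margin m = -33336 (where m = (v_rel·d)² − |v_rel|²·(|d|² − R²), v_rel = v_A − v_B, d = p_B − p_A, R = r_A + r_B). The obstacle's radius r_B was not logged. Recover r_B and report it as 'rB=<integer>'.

m = -33336
d = (10, 14);  v_rel = (10, -6),  |v_rel|² = 136
v_rel×d = (10)·(14) − (-6)·(10) = 200
since m = R²·136 − 200²:  R² = (40000 + -33336) / 136 = 49
R = √49 = 7  ⇒  r_B = 7 − 6 = 1

rB=1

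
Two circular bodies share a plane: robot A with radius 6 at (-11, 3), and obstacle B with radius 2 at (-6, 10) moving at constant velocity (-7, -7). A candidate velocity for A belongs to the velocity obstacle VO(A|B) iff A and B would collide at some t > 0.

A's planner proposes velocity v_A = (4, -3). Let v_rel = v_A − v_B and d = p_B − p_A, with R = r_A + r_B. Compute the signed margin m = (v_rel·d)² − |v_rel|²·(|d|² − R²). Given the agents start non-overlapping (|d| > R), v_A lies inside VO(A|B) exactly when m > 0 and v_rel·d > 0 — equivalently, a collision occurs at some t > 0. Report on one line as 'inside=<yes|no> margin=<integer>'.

d = (5, 7),  |d|² = 74;  R = 6+2 = 8,  c = 74−8² = 10
v_rel = (11, 4),  |v_rel|² = 137;  v_rel·d = (11)·(5) + (4)·(7) = 83
137·t² − 166·t + 10 = 0  ⇒  m = 83² − 137·10 = 5519
m = 5519 > 0,  v_rel·d = 83 > 0  ⇒  inside

inside=yes margin=5519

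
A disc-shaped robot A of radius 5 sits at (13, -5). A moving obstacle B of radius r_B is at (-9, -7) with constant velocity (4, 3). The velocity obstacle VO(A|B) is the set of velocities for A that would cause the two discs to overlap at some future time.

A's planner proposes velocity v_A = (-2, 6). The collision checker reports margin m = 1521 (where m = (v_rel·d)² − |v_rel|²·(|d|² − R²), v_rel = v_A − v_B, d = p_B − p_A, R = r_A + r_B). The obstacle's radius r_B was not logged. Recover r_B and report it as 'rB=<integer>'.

m = 1521
d = (-22, -2);  v_rel = (-6, 3),  |v_rel|² = 45
v_rel×d = (-6)·(-2) − (3)·(-22) = 78
since m = R²·45 − 78²:  R² = (6084 + 1521) / 45 = 169
R = √169 = 13  ⇒  r_B = 13 − 5 = 8

rB=8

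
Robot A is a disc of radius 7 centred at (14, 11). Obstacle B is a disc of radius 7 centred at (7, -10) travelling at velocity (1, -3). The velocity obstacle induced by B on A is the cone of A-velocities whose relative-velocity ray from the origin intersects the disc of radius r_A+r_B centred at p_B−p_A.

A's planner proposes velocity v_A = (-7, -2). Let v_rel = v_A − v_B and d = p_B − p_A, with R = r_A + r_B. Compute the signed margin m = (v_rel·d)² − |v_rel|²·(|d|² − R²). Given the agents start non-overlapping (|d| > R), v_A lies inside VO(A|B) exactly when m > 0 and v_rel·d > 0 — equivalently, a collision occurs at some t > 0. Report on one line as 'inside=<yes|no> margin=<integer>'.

d = (-7, -21),  |d|² = 490;  R = 7+7 = 14,  c = 490−14² = 294
v_rel = (-8, 1),  |v_rel|² = 65;  v_rel·d = (-8)·(-7) + (1)·(-21) = 35
65·t² − 70·t + 294 = 0  ⇒  m = 35² − 65·294 = -17885
m = -17885 < 0,  v_rel·d = 35 > 0  ⇒  outside

inside=no margin=-17885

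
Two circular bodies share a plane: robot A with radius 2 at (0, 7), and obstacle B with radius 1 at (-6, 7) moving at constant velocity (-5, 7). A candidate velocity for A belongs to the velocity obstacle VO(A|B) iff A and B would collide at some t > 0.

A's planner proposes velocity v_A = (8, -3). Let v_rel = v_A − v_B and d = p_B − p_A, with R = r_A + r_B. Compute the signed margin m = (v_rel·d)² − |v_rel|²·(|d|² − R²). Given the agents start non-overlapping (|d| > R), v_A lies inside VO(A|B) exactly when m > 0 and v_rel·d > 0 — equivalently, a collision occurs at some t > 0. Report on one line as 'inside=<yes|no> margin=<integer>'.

d = (-6, 0),  |d|² = 36;  R = 2+1 = 3,  c = 36−3² = 27
v_rel = (13, -10),  |v_rel|² = 269;  v_rel·d = (13)·(-6) + (-10)·(0) = -78
269·t² + 156·t + 27 = 0  ⇒  m = (-78)² − 269·27 = -1179
m = -1179 < 0,  v_rel·d = -78 < 0  ⇒  outside

inside=no margin=-1179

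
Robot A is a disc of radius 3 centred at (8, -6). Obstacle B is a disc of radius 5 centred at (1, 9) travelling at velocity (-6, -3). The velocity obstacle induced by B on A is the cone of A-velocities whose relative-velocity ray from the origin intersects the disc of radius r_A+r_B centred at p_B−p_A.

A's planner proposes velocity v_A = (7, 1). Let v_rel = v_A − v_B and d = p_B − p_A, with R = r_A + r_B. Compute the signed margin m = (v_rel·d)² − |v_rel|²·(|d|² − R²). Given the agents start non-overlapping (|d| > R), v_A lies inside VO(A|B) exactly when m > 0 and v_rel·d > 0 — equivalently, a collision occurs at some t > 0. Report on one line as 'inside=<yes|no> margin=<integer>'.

d = (-7, 15),  |d|² = 274;  R = 3+5 = 8,  c = 274−8² = 210
v_rel = (13, 4),  |v_rel|² = 185;  v_rel·d = (13)·(-7) + (4)·(15) = -31
185·t² + 62·t + 210 = 0  ⇒  m = (-31)² − 185·210 = -37889
m = -37889 < 0,  v_rel·d = -31 < 0  ⇒  outside

inside=no margin=-37889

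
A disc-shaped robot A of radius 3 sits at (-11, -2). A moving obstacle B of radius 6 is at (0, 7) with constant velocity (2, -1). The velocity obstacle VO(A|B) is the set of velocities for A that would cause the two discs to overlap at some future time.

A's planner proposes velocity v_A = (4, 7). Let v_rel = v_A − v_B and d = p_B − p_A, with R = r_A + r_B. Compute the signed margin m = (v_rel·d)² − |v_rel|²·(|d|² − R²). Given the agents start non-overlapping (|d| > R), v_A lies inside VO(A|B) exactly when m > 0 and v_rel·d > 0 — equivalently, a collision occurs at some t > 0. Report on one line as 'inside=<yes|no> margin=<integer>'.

d = (11, 9),  |d|² = 202;  R = 3+6 = 9,  c = 202−9² = 121
v_rel = (2, 8),  |v_rel|² = 68;  v_rel·d = (2)·(11) + (8)·(9) = 94
68·t² − 188·t + 121 = 0  ⇒  m = 94² − 68·121 = 608
m = 608 > 0,  v_rel·d = 94 > 0  ⇒  inside

inside=yes margin=608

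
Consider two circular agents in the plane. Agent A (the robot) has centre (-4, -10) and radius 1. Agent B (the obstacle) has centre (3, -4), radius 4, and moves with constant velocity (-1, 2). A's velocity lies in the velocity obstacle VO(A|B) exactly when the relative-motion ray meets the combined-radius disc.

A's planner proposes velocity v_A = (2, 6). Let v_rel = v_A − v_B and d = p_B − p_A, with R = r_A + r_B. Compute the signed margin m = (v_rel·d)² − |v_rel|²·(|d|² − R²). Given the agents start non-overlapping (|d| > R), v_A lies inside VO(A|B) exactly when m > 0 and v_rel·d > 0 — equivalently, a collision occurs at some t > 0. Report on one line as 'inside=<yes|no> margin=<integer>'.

d = (7, 6),  |d|² = 85;  R = 1+4 = 5,  c = 85−5² = 60
v_rel = (3, 4),  |v_rel|² = 25;  v_rel·d = (3)·(7) + (4)·(6) = 45
25·t² − 90·t + 60 = 0  ⇒  m = 45² − 25·60 = 525
m = 525 > 0,  v_rel·d = 45 > 0  ⇒  inside

inside=yes margin=525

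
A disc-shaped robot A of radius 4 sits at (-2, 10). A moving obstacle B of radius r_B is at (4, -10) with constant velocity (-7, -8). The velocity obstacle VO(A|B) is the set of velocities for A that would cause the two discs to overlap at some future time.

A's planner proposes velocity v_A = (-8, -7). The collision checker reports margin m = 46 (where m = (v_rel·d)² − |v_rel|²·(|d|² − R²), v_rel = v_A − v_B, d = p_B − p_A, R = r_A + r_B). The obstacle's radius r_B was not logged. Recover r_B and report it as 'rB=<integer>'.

m = 46
d = (6, -20);  v_rel = (-1, 1),  |v_rel|² = 2
v_rel×d = (-1)·(-20) − (1)·(6) = 14
since m = R²·2 − 14²:  R² = (196 + 46) / 2 = 121
R = √121 = 11  ⇒  r_B = 11 − 4 = 7

rB=7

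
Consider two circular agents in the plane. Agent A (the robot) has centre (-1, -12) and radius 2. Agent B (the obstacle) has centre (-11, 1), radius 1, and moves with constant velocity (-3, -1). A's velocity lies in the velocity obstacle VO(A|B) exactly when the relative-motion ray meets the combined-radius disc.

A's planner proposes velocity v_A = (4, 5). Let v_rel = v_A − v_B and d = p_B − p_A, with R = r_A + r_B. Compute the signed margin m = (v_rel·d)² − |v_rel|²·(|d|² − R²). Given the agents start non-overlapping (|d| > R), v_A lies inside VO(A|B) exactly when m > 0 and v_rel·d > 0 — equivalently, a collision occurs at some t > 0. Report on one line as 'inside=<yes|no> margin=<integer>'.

d = (-10, 13),  |d|² = 269;  R = 2+1 = 3,  c = 269−3² = 260
v_rel = (7, 6),  |v_rel|² = 85;  v_rel·d = (7)·(-10) + (6)·(13) = 8
85·t² − 16·t + 260 = 0  ⇒  m = 8² − 85·260 = -22036
m = -22036 < 0,  v_rel·d = 8 > 0  ⇒  outside

inside=no margin=-22036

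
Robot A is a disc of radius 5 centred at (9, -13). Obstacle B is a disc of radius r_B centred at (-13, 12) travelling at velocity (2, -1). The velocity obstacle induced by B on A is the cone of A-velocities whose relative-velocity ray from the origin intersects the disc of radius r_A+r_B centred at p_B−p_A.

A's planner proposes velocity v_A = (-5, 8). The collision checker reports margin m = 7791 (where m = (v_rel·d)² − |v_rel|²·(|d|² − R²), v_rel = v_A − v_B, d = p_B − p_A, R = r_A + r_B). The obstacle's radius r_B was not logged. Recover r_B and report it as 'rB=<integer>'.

m = 7791
d = (-22, 25);  v_rel = (-7, 9),  |v_rel|² = 130
v_rel×d = (-7)·(25) − (9)·(-22) = 23
since m = R²·130 − 23²:  R² = (529 + 7791) / 130 = 64
R = √64 = 8  ⇒  r_B = 8 − 5 = 3

rB=3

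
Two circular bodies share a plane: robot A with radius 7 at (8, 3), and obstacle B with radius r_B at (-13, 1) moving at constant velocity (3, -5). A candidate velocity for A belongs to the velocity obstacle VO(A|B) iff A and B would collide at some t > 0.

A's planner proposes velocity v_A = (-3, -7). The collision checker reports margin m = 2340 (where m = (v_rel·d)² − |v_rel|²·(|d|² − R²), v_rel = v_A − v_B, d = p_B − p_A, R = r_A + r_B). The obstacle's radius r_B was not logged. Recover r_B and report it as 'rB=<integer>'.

m = 2340
d = (-21, -2);  v_rel = (-6, -2),  |v_rel|² = 40
v_rel×d = (-6)·(-2) − (-2)·(-21) = -30
since m = R²·40 − (-30)²:  R² = (900 + 2340) / 40 = 81
R = √81 = 9  ⇒  r_B = 9 − 7 = 2

rB=2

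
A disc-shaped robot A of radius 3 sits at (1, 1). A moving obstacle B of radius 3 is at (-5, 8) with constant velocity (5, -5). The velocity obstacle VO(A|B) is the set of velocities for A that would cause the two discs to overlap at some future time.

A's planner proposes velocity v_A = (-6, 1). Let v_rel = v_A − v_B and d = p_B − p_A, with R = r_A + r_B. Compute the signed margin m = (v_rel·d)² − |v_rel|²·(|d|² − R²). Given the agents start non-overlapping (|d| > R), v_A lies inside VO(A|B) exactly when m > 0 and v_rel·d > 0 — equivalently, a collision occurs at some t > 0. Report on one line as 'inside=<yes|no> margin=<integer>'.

d = (-6, 7),  |d|² = 85;  R = 3+3 = 6,  c = 85−6² = 49
v_rel = (-11, 6),  |v_rel|² = 157;  v_rel·d = (-11)·(-6) + (6)·(7) = 108
157·t² − 216·t + 49 = 0  ⇒  m = 108² − 157·49 = 3971
m = 3971 > 0,  v_rel·d = 108 > 0  ⇒  inside

inside=yes margin=3971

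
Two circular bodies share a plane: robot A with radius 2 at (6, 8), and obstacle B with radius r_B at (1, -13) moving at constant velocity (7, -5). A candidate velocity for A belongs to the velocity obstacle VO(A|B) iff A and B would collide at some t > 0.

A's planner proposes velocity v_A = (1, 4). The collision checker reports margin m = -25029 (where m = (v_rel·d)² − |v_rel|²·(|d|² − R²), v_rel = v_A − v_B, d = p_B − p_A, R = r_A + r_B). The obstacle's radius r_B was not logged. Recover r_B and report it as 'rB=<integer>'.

m = -25029
d = (-5, -21);  v_rel = (-6, 9),  |v_rel|² = 117
v_rel×d = (-6)·(-21) − (9)·(-5) = 171
since m = R²·117 − 171²:  R² = (29241 + -25029) / 117 = 36
R = √36 = 6  ⇒  r_B = 6 − 2 = 4

rB=4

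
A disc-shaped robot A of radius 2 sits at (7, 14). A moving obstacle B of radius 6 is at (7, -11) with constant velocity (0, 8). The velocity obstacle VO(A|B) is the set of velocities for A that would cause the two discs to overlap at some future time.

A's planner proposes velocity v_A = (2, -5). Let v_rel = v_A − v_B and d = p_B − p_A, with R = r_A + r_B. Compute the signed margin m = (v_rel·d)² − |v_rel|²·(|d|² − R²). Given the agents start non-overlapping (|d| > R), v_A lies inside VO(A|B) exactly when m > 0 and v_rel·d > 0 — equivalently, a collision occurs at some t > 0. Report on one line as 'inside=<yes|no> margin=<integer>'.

d = (0, -25),  |d|² = 625;  R = 2+6 = 8,  c = 625−8² = 561
v_rel = (2, -13),  |v_rel|² = 173;  v_rel·d = (2)·(0) + (-13)·(-25) = 325
173·t² − 650·t + 561 = 0  ⇒  m = 325² − 173·561 = 8572
m = 8572 > 0,  v_rel·d = 325 > 0  ⇒  inside

inside=yes margin=8572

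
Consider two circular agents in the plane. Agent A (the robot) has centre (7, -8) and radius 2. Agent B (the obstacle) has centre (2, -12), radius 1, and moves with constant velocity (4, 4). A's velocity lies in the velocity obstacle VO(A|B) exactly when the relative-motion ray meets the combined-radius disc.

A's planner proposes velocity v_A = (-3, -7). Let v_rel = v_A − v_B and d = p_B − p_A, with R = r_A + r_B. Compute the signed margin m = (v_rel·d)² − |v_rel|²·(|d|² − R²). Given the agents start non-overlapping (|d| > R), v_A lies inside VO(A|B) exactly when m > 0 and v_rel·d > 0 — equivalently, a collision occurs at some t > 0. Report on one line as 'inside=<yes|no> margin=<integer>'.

d = (-5, -4),  |d|² = 41;  R = 2+1 = 3,  c = 41−3² = 32
v_rel = (-7, -11),  |v_rel|² = 170;  v_rel·d = (-7)·(-5) + (-11)·(-4) = 79
170·t² − 158·t + 32 = 0  ⇒  m = 79² − 170·32 = 801
m = 801 > 0,  v_rel·d = 79 > 0  ⇒  inside

inside=yes margin=801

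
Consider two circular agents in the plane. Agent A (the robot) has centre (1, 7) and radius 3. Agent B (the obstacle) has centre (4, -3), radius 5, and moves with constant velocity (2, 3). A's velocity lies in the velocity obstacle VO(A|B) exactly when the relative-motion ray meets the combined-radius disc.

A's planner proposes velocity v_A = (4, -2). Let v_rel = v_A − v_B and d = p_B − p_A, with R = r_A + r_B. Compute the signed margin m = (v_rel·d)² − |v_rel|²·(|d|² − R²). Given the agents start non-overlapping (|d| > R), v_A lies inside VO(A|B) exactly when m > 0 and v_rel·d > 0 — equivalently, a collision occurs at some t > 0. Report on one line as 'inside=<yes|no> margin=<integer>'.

d = (3, -10),  |d|² = 109;  R = 3+5 = 8,  c = 109−8² = 45
v_rel = (2, -5),  |v_rel|² = 29;  v_rel·d = (2)·(3) + (-5)·(-10) = 56
29·t² − 112·t + 45 = 0  ⇒  m = 56² − 29·45 = 1831
m = 1831 > 0,  v_rel·d = 56 > 0  ⇒  inside

inside=yes margin=1831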